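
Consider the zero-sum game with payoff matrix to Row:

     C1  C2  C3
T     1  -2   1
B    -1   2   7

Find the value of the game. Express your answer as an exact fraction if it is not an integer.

0

Row minima: T → -2, B → -1; maximin = -1.
Column maxima: C1 → 1, C2 → 2, C3 → 7; minimax = 1.
-1 ≠ 1, so there is no saddle point; optimal play is mixed.
C3 is strictly dominated by C2 (it gives Row strictly more in every row), so Column never plays it.
On the remaining 2×2 (T, B vs C1, C2):
Let Row play T with probability p. Expected payoff against C1: 1p + (-1)(1−p) = 2p − 1; against C2: (-2)p + 2(1−p) = −4p + 2.
Setting these equal: 2p − 1 = −4p + 2 ⇒ 6p = 3 ⇒ p = 1/2, and the value is (2)·(1/2) − 1 = 0.
For Column: with q = P(C1), equating T's and B's payoffs gives 3q − 2 = −3q + 2 ⇒ q = 2/3.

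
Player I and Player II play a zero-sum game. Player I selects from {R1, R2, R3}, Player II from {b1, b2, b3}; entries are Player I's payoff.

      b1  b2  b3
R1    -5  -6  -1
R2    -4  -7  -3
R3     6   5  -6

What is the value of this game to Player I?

Row minima: R1 → -6, R2 → -7, R3 → -6; maximin = -6.
Column maxima: b1 → 6, b2 → 5, b3 → -1; minimax = -1.
-6 ≠ -1, so there is no saddle point; optimal play is mixed.
b1 is strictly dominated by b2 (it gives Player I strictly more in every row), so Player II never plays it.
With b1 eliminated, R2 is strictly dominated by R1 (R1 gives Player I strictly more in every remaining column), so Player I never plays it.
On the remaining 2×2 (R1, R3 vs b2, b3):
Let Player I play R1 with probability p. Expected payoff against b2: (-6)p + 5(1−p) = −11p + 5; against b3: (-1)p + (-6)(1−p) = 5p − 6.
Setting these equal: −11p + 5 = 5p − 6 ⇒ −16p = -11 ⇒ p = 11/16, and the value is (-11)·(11/16) + 5 = -41/16.
For Player II: with q = P(b2), equating R1's and R3's payoffs gives −5q − 1 = 11q − 6 ⇒ q = 5/16.

-41/16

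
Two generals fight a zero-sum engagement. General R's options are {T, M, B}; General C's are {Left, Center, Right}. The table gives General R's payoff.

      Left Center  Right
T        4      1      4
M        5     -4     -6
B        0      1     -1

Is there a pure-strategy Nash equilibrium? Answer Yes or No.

Yes

Row minima: T → 1, M → -6, B → -1; maximin = 1.
Column maxima: Left → 5, Center → 1, Right → 4; minimax = 1.
maximin = minimax = 1, so a saddle point exists.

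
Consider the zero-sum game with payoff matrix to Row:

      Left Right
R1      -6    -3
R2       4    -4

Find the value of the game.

Row minima: R1 → -6, R2 → -4; maximin = -4.
Column maxima: Left → 4, Right → -3; minimax = -3.
-4 ≠ -3, so there is no saddle point; optimal play is mixed.
Let Row play R1 with probability p. Expected payoff against Left: (-6)p + 4(1−p) = −10p + 4; against Right: (-3)p + (-4)(1−p) = p − 4.
Setting these equal: −10p + 4 = p − 4 ⇒ −11p = -8 ⇒ p = 8/11, and the value is (-10)·(8/11) + 4 = -36/11.
For Column: with q = P(Left), equating R1's and R2's payoffs gives −3q − 3 = 8q − 4 ⇒ q = 1/11.

-36/11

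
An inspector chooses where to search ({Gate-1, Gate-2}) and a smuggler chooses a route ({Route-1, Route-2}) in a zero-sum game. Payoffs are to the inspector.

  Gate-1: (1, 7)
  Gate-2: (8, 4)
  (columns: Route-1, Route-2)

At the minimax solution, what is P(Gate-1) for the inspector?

Row minima: Gate-1 → 1, Gate-2 → 4; maximin = 4.
Column maxima: Route-1 → 8, Route-2 → 7; minimax = 7.
4 ≠ 7, so there is no saddle point; optimal play is mixed.
Let the inspector play Gate-1 with probability p. Expected payoff against Route-1: 1p + 8(1−p) = −7p + 8; against Route-2: 7p + 4(1−p) = 3p + 4.
Setting these equal: −7p + 8 = 3p + 4 ⇒ −10p = -4 ⇒ p = 2/5, and the value is (-7)·(2/5) + 8 = 26/5.
For the smuggler: with q = P(Route-1), equating Gate-1's and Gate-2's payoffs gives −6q + 7 = 4q + 4 ⇒ q = 3/10.

2/5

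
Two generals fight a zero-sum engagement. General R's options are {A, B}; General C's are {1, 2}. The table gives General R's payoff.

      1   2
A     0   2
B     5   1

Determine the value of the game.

5/3

Row minima: A → 0, B → 1; maximin = 1.
Column maxima: 1 → 5, 2 → 2; minimax = 2.
1 ≠ 2, so there is no saddle point; optimal play is mixed.
Let General R play A with probability p. Expected payoff against 1: 0p + 5(1−p) = −5p + 5; against 2: 2p + 1(1−p) = p + 1.
Setting these equal: −5p + 5 = p + 1 ⇒ −6p = -4 ⇒ p = 2/3, and the value is (-5)·(2/3) + 5 = 5/3.
For General C: with q = P(1), equating A's and B's payoffs gives −2q + 2 = 4q + 1 ⇒ q = 1/6.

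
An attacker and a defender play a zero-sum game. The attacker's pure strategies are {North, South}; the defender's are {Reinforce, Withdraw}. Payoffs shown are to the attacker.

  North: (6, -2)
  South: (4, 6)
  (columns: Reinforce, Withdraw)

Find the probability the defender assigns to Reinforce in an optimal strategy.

Row minima: North → -2, South → 4; maximin = 4.
Column maxima: Reinforce → 6, Withdraw → 6; minimax = 6.
4 ≠ 6, so there is no saddle point; optimal play is mixed.
Let the attacker play North with probability p. Expected payoff against Reinforce: 6p + 4(1−p) = 2p + 4; against Withdraw: (-2)p + 6(1−p) = −8p + 6.
Setting these equal: 2p + 4 = −8p + 6 ⇒ 10p = 2 ⇒ p = 1/5, and the value is (2)·(1/5) + 4 = 22/5.
For the defender: with q = P(Reinforce), equating North's and South's payoffs gives 8q − 2 = −2q + 6 ⇒ q = 4/5.

4/5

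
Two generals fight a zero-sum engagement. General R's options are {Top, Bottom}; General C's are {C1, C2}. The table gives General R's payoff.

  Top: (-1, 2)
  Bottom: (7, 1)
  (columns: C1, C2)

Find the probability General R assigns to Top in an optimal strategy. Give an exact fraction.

Row minima: Top → -1, Bottom → 1; maximin = 1.
Column maxima: C1 → 7, C2 → 2; minimax = 2.
1 ≠ 2, so there is no saddle point; optimal play is mixed.
Let General R play Top with probability p. Expected payoff against C1: (-1)p + 7(1−p) = −8p + 7; against C2: 2p + 1(1−p) = p + 1.
Setting these equal: −8p + 7 = p + 1 ⇒ −9p = -6 ⇒ p = 2/3, and the value is (-8)·(2/3) + 7 = 5/3.
For General C: with q = P(C1), equating Top's and Bottom's payoffs gives −3q + 2 = 6q + 1 ⇒ q = 1/9.

2/3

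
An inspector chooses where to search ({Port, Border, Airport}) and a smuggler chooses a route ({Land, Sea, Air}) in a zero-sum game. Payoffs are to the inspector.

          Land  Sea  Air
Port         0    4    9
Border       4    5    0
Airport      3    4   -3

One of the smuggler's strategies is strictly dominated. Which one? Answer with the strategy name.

Land holds the inspector's payoff strictly below Sea in every row: 0 < 4, 4 < 5, 3 < 4.
So Sea is strictly dominated for the smuggler.

Sea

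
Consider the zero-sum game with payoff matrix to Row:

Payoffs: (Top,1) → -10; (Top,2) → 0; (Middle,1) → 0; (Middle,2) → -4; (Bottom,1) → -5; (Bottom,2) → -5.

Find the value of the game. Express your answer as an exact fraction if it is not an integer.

-20/7

Row minima: Top → -10, Middle → -4, Bottom → -5; maximin = -4.
Column maxima: 1 → 0, 2 → 0; minimax = 0.
-4 ≠ 0, so there is no saddle point; optimal play is mixed.
Bottom is strictly dominated by Middle, so Row never plays it.
On the remaining 2×2 (Top, Middle vs 1, 2):
Let Row play Top with probability p. Expected payoff against 1: (-10)p + 0(1−p) = −10p; against 2: 0p + (-4)(1−p) = 4p − 4.
Setting these equal: −10p = 4p − 4 ⇒ −14p = -4 ⇒ p = 2/7, and the value is (-10)·(2/7) = -20/7.
For Column: with q = P(1), equating Top's and Middle's payoffs gives −10q = 4q − 4 ⇒ q = 2/7.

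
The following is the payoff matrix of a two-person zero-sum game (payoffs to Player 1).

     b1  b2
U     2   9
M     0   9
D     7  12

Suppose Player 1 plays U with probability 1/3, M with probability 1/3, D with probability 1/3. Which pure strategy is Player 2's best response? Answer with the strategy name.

If Player 2 plays b1, Player 1's expected payoff is (1/3)·2 + (1/3)·0 + (1/3)·7 = 3.
If Player 2 plays b2, Player 1's expected payoff is (1/3)·9 + (1/3)·9 + (1/3)·12 = 10.
Player 2 minimizes Player 1's payoff; the smallest is 3, so the best response is b1.

b1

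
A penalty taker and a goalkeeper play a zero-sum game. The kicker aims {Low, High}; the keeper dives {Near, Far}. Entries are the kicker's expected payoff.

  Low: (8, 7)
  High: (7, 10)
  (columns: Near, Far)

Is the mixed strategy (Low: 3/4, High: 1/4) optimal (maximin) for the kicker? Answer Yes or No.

Yes

Against Near this mix gives (3/4)·8 + (1/4)·7 = 31/4.
Against Far this mix gives (3/4)·7 + (1/4)·10 = 31/4.
All of the keeper's active replies (Near, Far) yield 31/4, and no column does worse for the kicker. The mix makes the keeper indifferent and guarantees 31/4, so it is optimal.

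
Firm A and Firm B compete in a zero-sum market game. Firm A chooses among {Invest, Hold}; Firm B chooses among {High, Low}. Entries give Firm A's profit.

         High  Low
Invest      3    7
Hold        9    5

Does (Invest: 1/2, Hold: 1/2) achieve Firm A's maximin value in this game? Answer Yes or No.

Against High this mix gives (1/2)·3 + (1/2)·9 = 6.
Against Low this mix gives (1/2)·7 + (1/2)·5 = 6.
All of Firm B's active replies (High, Low) yield 6, and no column does worse for Firm A. The mix makes Firm B indifferent and guarantees 6, so it is optimal.

Yes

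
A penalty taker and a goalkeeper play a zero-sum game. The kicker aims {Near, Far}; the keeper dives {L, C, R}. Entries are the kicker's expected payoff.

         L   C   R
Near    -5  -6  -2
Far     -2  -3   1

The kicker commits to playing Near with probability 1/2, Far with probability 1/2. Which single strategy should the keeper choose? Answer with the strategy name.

If the keeper plays L, the kicker's expected payoff is (1/2)·(-5) + (1/2)·(-2) = -7/2.
If the keeper plays C, the kicker's expected payoff is (1/2)·(-6) + (1/2)·(-3) = -9/2.
If the keeper plays R, the kicker's expected payoff is (1/2)·(-2) + (1/2)·1 = -1/2.
The keeper minimizes the kicker's payoff; the smallest is -9/2, so the best response is C.

C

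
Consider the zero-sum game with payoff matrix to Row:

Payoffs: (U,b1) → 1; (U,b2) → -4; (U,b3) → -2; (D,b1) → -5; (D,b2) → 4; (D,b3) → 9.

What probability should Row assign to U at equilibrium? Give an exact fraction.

Row minima: U → -4, D → -5; maximin = -4.
Column maxima: b1 → 1, b2 → 4, b3 → 9; minimax = 1.
-4 ≠ 1, so there is no saddle point; optimal play is mixed.
b3 is strictly dominated by b2 (it gives Row strictly more in every row), so Column never plays it.
On the remaining 2×2 (U, D vs b1, b2):
Let Row play U with probability p. Expected payoff against b1: 1p + (-5)(1−p) = 6p − 5; against b2: (-4)p + 4(1−p) = −8p + 4.
Setting these equal: 6p − 5 = −8p + 4 ⇒ 14p = 9 ⇒ p = 9/14, and the value is (6)·(9/14) − 5 = -8/7.
For Column: with q = P(b1), equating U's and D's payoffs gives 5q − 4 = −9q + 4 ⇒ q = 4/7.

9/14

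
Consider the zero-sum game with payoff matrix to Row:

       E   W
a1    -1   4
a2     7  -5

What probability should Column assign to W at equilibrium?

Row minima: a1 → -1, a2 → -5; maximin = -1.
Column maxima: E → 7, W → 4; minimax = 4.
-1 ≠ 4, so there is no saddle point; optimal play is mixed.
Let Row play a1 with probability p. Expected payoff against E: (-1)p + 7(1−p) = −8p + 7; against W: 4p + (-5)(1−p) = 9p − 5.
Setting these equal: −8p + 7 = 9p − 5 ⇒ −17p = -12 ⇒ p = 12/17, and the value is (-8)·(12/17) + 7 = 23/17.
For Column: with q = P(E), equating a1's and a2's payoffs gives −5q + 4 = 12q − 5 ⇒ q = 9/17.

8/17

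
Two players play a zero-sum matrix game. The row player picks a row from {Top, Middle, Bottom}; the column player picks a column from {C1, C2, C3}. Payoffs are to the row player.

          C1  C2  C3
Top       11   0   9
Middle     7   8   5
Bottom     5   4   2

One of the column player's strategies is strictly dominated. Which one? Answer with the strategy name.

C3 holds the row player's payoff strictly below C1 in every row: 9 < 11, 5 < 7, 2 < 5.
So C1 is strictly dominated for the column player.

C1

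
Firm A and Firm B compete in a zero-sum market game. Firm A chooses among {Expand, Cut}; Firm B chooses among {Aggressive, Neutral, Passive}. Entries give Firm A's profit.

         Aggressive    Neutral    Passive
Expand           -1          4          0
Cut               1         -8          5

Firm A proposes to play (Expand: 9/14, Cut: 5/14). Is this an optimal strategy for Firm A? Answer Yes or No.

Against Aggressive this mix gives (9/14)·(-1) + (5/14)·1 = -2/7.
Against Neutral this mix gives (9/14)·4 + (5/14)·(-8) = -2/7.
Against Passive this mix gives (9/14)·0 + (5/14)·5 = 25/14.
All of Firm B's active replies (Aggressive, Neutral) yield -2/7, and no column does worse for Firm A. The mix makes Firm B indifferent and guarantees -2/7, so it is optimal.

Yes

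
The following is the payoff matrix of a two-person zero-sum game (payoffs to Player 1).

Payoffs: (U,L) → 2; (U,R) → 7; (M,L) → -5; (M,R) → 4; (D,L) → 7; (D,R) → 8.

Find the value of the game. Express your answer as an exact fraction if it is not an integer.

Row minima: U → 2, M → -5, D → 7; maximin = 7.
Column maxima: L → 7, R → 8; minimax = 7.
Since maximin = minimax = 7, there is a saddle point and the value is 7.

7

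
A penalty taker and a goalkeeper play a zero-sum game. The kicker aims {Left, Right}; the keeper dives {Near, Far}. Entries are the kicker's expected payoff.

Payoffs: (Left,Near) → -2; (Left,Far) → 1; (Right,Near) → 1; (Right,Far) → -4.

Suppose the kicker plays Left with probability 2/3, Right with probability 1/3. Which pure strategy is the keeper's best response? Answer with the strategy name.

If the keeper plays Near, the kicker's expected payoff is (2/3)·(-2) + (1/3)·1 = -1.
If the keeper plays Far, the kicker's expected payoff is (2/3)·1 + (1/3)·(-4) = -2/3.
The keeper minimizes the kicker's payoff; the smallest is -1, so the best response is Near.

Near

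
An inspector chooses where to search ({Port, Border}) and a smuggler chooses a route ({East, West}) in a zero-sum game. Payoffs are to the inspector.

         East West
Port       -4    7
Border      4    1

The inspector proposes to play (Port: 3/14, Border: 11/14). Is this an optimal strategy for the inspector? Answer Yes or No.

Against East this mix gives (3/14)·(-4) + (11/14)·4 = 16/7.
Against West this mix gives (3/14)·7 + (11/14)·1 = 16/7.
All of the smuggler's active replies (East, West) yield 16/7, and no column does worse for the inspector. The mix makes the smuggler indifferent and guarantees 16/7, so it is optimal.

Yes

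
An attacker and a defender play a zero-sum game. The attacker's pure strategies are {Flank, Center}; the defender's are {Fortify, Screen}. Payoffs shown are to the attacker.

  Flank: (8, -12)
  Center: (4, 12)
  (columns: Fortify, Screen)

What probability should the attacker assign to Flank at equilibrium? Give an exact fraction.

2/7

Row minima: Flank → -12, Center → 4; maximin = 4.
Column maxima: Fortify → 8, Screen → 12; minimax = 8.
4 ≠ 8, so there is no saddle point; optimal play is mixed.
Let the attacker play Flank with probability p. Expected payoff against Fortify: 8p + 4(1−p) = 4p + 4; against Screen: (-12)p + 12(1−p) = −24p + 12.
Setting these equal: 4p + 4 = −24p + 12 ⇒ 28p = 8 ⇒ p = 2/7, and the value is (4)·(2/7) + 4 = 36/7.
For the defender: with q = P(Fortify), equating Flank's and Center's payoffs gives 20q − 12 = −8q + 12 ⇒ q = 6/7.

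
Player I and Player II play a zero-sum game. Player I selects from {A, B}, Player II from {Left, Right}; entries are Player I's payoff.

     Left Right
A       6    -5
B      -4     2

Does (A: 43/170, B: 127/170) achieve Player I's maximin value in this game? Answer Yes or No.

Against Left this mix gives (43/170)·6 + (127/170)·(-4) = -25/17.
Against Right this mix gives (43/170)·(-5) + (127/170)·2 = 39/170.
Player II will play Left, holding Player I to -25/17. Shifting weight toward the row that does better against Left would raise this floor (the equalizing mix achieves -8/17 against both Left and Right), so the proposed strategy is not optimal.

No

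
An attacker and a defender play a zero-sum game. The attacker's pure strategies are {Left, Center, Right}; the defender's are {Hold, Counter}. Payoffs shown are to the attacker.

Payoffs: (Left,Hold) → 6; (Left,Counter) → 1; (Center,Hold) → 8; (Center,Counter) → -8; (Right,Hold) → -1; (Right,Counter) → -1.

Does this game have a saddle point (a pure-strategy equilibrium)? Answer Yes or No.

Row minima: Left → 1, Center → -8, Right → -1; maximin = 1.
Column maxima: Hold → 8, Counter → 1; minimax = 1.
maximin = minimax = 1, so a saddle point exists.

Yes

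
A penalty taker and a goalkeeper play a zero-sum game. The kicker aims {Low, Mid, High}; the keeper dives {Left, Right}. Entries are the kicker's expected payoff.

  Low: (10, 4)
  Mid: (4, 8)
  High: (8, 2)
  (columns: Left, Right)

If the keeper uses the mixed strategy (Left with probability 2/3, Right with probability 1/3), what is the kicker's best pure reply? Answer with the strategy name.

Expected payoff of Low: (2/3)·10 + (1/3)·4 = 8.
Expected payoff of Mid: (2/3)·4 + (1/3)·8 = 16/3.
Expected payoff of High: (2/3)·8 + (1/3)·2 = 6.
The largest is 8, so the kicker's best response is Low.

Low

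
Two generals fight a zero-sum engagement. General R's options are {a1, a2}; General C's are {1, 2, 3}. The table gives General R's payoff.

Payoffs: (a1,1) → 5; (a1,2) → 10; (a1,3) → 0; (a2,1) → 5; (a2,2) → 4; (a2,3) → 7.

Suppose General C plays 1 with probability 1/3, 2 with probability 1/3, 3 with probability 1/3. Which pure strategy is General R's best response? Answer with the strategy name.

Expected payoff of a1: (1/3)·5 + (1/3)·10 + (1/3)·0 = 5.
Expected payoff of a2: (1/3)·5 + (1/3)·4 + (1/3)·7 = 16/3.
The largest is 16/3, so General R's best response is a2.

a2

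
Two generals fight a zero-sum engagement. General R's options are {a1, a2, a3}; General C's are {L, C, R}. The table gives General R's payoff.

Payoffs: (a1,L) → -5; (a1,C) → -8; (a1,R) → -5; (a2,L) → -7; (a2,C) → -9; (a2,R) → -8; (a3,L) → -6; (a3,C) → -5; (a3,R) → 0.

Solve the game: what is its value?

-23/4

Row minima: a1 → -8, a2 → -9, a3 → -6; maximin = -6.
Column maxima: L → -5, C → -5, R → 0; minimax = -5.
-6 ≠ -5, so there is no saddle point; optimal play is mixed.
a2 is strictly dominated by a1, so General R never plays it.
R is strictly dominated by C (it gives General R strictly more in every row), so General C never plays it.
On the remaining 2×2 (a1, a3 vs L, C):
Let General R play a1 with probability p. Expected payoff against L: (-5)p + (-6)(1−p) = p − 6; against C: (-8)p + (-5)(1−p) = −3p − 5.
Setting these equal: p − 6 = −3p − 5 ⇒ 4p = 1 ⇒ p = 1/4, and the value is (1)·(1/4) − 6 = -23/4.
For General C: with q = P(L), equating a1's and a3's payoffs gives 3q − 8 = −q − 5 ⇒ q = 3/4.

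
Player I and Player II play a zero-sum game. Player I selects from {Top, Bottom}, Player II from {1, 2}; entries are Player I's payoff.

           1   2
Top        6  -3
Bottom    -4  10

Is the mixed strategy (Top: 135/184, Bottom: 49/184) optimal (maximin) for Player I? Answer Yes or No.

No

Against 1 this mix gives (135/184)·6 + (49/184)·(-4) = 307/92.
Against 2 this mix gives (135/184)·(-3) + (49/184)·10 = 85/184.
Player II will play 2, holding Player I to 85/184. Shifting weight toward the row that does better against 2 would raise this floor (the equalizing mix achieves 48/23 against both 2 and 1), so the proposed strategy is not optimal.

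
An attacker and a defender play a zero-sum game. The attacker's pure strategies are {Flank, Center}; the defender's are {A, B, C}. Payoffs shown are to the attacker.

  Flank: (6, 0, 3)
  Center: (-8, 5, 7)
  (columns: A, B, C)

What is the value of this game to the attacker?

Row minima: Flank → 0, Center → -8; maximin = 0.
Column maxima: A → 6, B → 5, C → 7; minimax = 5.
0 ≠ 5, so there is no saddle point; optimal play is mixed.
C is strictly dominated by B (it gives the attacker strictly more in every row), so the defender never plays it.
On the remaining 2×2 (Flank, Center vs A, B):
Let the attacker play Flank with probability p. Expected payoff against A: 6p + (-8)(1−p) = 14p − 8; against B: 0p + 5(1−p) = −5p + 5.
Setting these equal: 14p − 8 = −5p + 5 ⇒ 19p = 13 ⇒ p = 13/19, and the value is (14)·(13/19) − 8 = 30/19.
For the defender: with q = P(A), equating Flank's and Center's payoffs gives 6q = −13q + 5 ⇒ q = 5/19.

30/19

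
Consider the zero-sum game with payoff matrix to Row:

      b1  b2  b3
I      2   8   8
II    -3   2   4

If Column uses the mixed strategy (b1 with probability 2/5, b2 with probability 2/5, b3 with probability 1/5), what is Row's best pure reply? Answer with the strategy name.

I

Expected payoff of I: (2/5)·2 + (2/5)·8 + (1/5)·8 = 28/5.
Expected payoff of II: (2/5)·(-3) + (2/5)·2 + (1/5)·4 = 2/5.
The largest is 28/5, so Row's best response is I.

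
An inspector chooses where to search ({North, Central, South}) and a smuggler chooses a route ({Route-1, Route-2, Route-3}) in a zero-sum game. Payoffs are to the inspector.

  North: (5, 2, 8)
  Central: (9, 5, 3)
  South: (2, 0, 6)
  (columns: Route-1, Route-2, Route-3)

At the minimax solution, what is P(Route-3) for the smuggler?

3/8

Row minima: North → 2, Central → 3, South → 0; maximin = 3.
Column maxima: Route-1 → 9, Route-2 → 5, Route-3 → 8; minimax = 5.
3 ≠ 5, so there is no saddle point; optimal play is mixed.
South is strictly dominated by North, so the inspector never plays it.
Route-1 is strictly dominated by Route-2 (it gives the inspector strictly more in every row), so the smuggler never plays it.
On the remaining 2×2 (North, Central vs Route-2, Route-3):
Let the inspector play North with probability p. Expected payoff against Route-2: 2p + 5(1−p) = −3p + 5; against Route-3: 8p + 3(1−p) = 5p + 3.
Setting these equal: −3p + 5 = 5p + 3 ⇒ −8p = -2 ⇒ p = 1/4, and the value is (-3)·(1/4) + 5 = 17/4.
For the smuggler: with q = P(Route-2), equating North's and Central's payoffs gives −6q + 8 = 2q + 3 ⇒ q = 5/8.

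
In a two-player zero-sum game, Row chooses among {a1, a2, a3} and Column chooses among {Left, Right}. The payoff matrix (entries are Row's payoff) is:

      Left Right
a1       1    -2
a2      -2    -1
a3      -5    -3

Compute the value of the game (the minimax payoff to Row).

-5/4

Row minima: a1 → -2, a2 → -2, a3 → -5; maximin = -2.
Column maxima: Left → 1, Right → -1; minimax = -1.
-2 ≠ -1, so there is no saddle point; optimal play is mixed.
a3 is strictly dominated by a1, so Row never plays it.
On the remaining 2×2 (a1, a2 vs Left, Right):
Let Row play a1 with probability p. Expected payoff against Left: 1p + (-2)(1−p) = 3p − 2; against Right: (-2)p + (-1)(1−p) = −p − 1.
Setting these equal: 3p − 2 = −p − 1 ⇒ 4p = 1 ⇒ p = 1/4, and the value is (3)·(1/4) − 2 = -5/4.
For Column: with q = P(Left), equating a1's and a2's payoffs gives 3q − 2 = −q − 1 ⇒ q = 1/4.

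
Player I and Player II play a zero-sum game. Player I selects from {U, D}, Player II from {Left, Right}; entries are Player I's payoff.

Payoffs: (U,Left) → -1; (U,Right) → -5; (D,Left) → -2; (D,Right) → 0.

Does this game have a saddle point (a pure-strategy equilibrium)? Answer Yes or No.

No

Row minima: U → -5, D → -2; maximin = -2.
Column maxima: Left → -1, Right → 0; minimax = -1.
-2 ≠ -1, so no pure-strategy equilibrium exists.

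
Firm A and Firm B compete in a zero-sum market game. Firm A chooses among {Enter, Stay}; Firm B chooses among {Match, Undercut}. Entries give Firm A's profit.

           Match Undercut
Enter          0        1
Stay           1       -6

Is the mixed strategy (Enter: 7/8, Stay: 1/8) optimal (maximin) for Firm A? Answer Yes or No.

Against Match this mix gives (7/8)·0 + (1/8)·1 = 1/8.
Against Undercut this mix gives (7/8)·1 + (1/8)·(-6) = 1/8.
All of Firm B's active replies (Match, Undercut) yield 1/8, and no column does worse for Firm A. The mix makes Firm B indifferent and guarantees 1/8, so it is optimal.

Yes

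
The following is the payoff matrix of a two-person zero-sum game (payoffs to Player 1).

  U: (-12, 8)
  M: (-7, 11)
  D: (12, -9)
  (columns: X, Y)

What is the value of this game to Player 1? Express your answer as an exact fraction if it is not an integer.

23/13

Row minima: U → -12, M → -7, D → -9; maximin = -7.
Column maxima: X → 12, Y → 11; minimax = 11.
-7 ≠ 11, so there is no saddle point; optimal play is mixed.
U is strictly dominated by M, so Player 1 never plays it.
On the remaining 2×2 (M, D vs X, Y):
Let Player 1 play M with probability p. Expected payoff against X: (-7)p + 12(1−p) = −19p + 12; against Y: 11p + (-9)(1−p) = 20p − 9.
Setting these equal: −19p + 12 = 20p − 9 ⇒ −39p = -21 ⇒ p = 7/13, and the value is (-19)·(7/13) + 12 = 23/13.
For Player 2: with q = P(X), equating M's and D's payoffs gives −18q + 11 = 21q − 9 ⇒ q = 20/39.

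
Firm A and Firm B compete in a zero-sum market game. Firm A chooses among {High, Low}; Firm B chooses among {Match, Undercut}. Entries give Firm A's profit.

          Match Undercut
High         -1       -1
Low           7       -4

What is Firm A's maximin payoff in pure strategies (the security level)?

Row minima: High → -1, Low → -4.
The best of these is -1.

-1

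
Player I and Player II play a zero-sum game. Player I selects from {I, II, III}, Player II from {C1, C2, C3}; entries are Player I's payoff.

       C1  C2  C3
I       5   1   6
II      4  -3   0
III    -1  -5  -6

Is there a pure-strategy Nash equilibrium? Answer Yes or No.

Row minima: I → 1, II → -3, III → -6; maximin = 1.
Column maxima: C1 → 5, C2 → 1, C3 → 6; minimax = 1.
maximin = minimax = 1, so a saddle point exists.

Yes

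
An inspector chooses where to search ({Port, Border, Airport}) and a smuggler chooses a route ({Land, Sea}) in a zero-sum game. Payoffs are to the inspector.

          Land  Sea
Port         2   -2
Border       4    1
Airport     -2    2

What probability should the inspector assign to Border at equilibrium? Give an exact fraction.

4/7

Row minima: Port → -2, Border → 1, Airport → -2; maximin = 1.
Column maxima: Land → 4, Sea → 2; minimax = 2.
1 ≠ 2, so there is no saddle point; optimal play is mixed.
Port is strictly dominated by Border, so the inspector never plays it.
On the remaining 2×2 (Border, Airport vs Land, Sea):
Let the inspector play Border with probability p. Expected payoff against Land: 4p + (-2)(1−p) = 6p − 2; against Sea: 1p + 2(1−p) = −p + 2.
Setting these equal: 6p − 2 = −p + 2 ⇒ 7p = 4 ⇒ p = 4/7, and the value is (6)·(4/7) − 2 = 10/7.
For the smuggler: with q = P(Land), equating Border's and Airport's payoffs gives 3q + 1 = −4q + 2 ⇒ q = 1/7.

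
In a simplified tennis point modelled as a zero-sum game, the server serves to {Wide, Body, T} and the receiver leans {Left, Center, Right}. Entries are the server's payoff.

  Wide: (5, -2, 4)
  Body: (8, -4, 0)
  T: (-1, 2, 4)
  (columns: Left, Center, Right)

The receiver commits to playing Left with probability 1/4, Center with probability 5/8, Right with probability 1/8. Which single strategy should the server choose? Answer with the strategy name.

T

Expected payoff of Wide: (1/4)·5 + (5/8)·(-2) + (1/8)·4 = 1/2.
Expected payoff of Body: (1/4)·8 + (5/8)·(-4) + (1/8)·0 = -1/2.
Expected payoff of T: (1/4)·(-1) + (5/8)·2 + (1/8)·4 = 3/2.
The largest is 3/2, so the server's best response is T.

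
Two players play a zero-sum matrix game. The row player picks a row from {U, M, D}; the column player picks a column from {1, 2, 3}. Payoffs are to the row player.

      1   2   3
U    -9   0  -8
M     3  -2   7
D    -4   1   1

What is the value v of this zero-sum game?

Row minima: U → -9, M → -2, D → -4; maximin = -2.
Column maxima: 1 → 3, 2 → 1, 3 → 7; minimax = 1.
-2 ≠ 1, so there is no saddle point; optimal play is mixed.
U is strictly dominated by D, so the row player never plays it.
3 is strictly dominated by 1 (it gives the row player strictly more in every row), so the column player never plays it.
On the remaining 2×2 (M, D vs 1, 2):
Let the row player play M with probability p. Expected payoff against 1: 3p + (-4)(1−p) = 7p − 4; against 2: (-2)p + 1(1−p) = −3p + 1.
Setting these equal: 7p − 4 = −3p + 1 ⇒ 10p = 5 ⇒ p = 1/2, and the value is (7)·(1/2) − 4 = -1/2.
For the column player: with q = P(1), equating M's and D's payoffs gives 5q − 2 = −5q + 1 ⇒ q = 3/10.

-1/2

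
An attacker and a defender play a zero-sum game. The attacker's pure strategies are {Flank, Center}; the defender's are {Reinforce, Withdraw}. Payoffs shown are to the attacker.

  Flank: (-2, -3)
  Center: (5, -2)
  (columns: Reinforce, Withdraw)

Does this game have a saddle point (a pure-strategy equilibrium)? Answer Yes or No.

Yes

Row minima: Flank → -3, Center → -2; maximin = -2.
Column maxima: Reinforce → 5, Withdraw → -2; minimax = -2.
maximin = minimax = -2, so a saddle point exists.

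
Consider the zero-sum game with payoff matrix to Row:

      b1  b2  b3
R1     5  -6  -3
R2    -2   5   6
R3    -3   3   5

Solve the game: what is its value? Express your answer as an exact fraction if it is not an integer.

Row minima: R1 → -6, R2 → -2, R3 → -3; maximin = -2.
Column maxima: b1 → 5, b2 → 5, b3 → 6; minimax = 5.
-2 ≠ 5, so there is no saddle point; optimal play is mixed.
R3 is strictly dominated by R2, so Row never plays it.
b3 is strictly dominated by b2 (it gives Row strictly more in every row), so Column never plays it.
On the remaining 2×2 (R1, R2 vs b1, b2):
Let Row play R1 with probability p. Expected payoff against b1: 5p + (-2)(1−p) = 7p − 2; against b2: (-6)p + 5(1−p) = −11p + 5.
Setting these equal: 7p − 2 = −11p + 5 ⇒ 18p = 7 ⇒ p = 7/18, and the value is (7)·(7/18) − 2 = 13/18.
For Column: with q = P(b1), equating R1's and R2's payoffs gives 11q − 6 = −7q + 5 ⇒ q = 11/18.

13/18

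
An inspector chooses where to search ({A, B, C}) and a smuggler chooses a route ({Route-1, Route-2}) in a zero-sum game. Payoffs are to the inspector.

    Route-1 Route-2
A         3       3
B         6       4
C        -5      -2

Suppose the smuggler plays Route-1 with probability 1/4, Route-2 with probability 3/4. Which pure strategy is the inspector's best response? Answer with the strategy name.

B

Expected payoff of A: (1/4)·3 + (3/4)·3 = 3.
Expected payoff of B: (1/4)·6 + (3/4)·4 = 9/2.
Expected payoff of C: (1/4)·(-5) + (3/4)·(-2) = -11/4.
The largest is 9/2, so the inspector's best response is B.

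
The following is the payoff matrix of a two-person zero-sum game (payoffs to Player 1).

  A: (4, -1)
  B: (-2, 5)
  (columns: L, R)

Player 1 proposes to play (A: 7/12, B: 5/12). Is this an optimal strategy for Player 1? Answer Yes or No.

Against L this mix gives (7/12)·4 + (5/12)·(-2) = 3/2.
Against R this mix gives (7/12)·(-1) + (5/12)·5 = 3/2.
All of Player 2's active replies (L, R) yield 3/2, and no column does worse for Player 1. The mix makes Player 2 indifferent and guarantees 3/2, so it is optimal.

Yes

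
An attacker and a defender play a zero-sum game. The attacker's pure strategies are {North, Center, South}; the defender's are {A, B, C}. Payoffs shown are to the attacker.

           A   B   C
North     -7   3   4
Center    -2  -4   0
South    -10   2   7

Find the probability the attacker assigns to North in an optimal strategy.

1/6

Row minima: North → -7, Center → -4, South → -10; maximin = -4.
Column maxima: A → -2, B → 3, C → 7; minimax = -2.
-4 ≠ -2, so there is no saddle point; optimal play is mixed.
C is strictly dominated by A (it gives the attacker strictly more in every row), so the defender never plays it.
With C eliminated, South is strictly dominated by North (North gives the attacker strictly more in every remaining column), so the attacker never plays it.
On the remaining 2×2 (North, Center vs A, B):
Let the attacker play North with probability p. Expected payoff against A: (-7)p + (-2)(1−p) = −5p − 2; against B: 3p + (-4)(1−p) = 7p − 4.
Setting these equal: −5p − 2 = 7p − 4 ⇒ −12p = -2 ⇒ p = 1/6, and the value is (-5)·(1/6) − 2 = -17/6.
For the defender: with q = P(A), equating North's and Center's payoffs gives −10q + 3 = 2q − 4 ⇒ q = 7/12.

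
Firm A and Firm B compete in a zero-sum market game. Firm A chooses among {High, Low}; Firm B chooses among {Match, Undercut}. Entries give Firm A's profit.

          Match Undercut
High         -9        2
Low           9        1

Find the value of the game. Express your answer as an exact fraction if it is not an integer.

27/19

Row minima: High → -9, Low → 1; maximin = 1.
Column maxima: Match → 9, Undercut → 2; minimax = 2.
1 ≠ 2, so there is no saddle point; optimal play is mixed.
Let Firm A play High with probability p. Expected payoff against Match: (-9)p + 9(1−p) = −18p + 9; against Undercut: 2p + 1(1−p) = p + 1.
Setting these equal: −18p + 9 = p + 1 ⇒ −19p = -8 ⇒ p = 8/19, and the value is (-18)·(8/19) + 9 = 27/19.
For Firm B: with q = P(Match), equating High's and Low's payoffs gives −11q + 2 = 8q + 1 ⇒ q = 1/19.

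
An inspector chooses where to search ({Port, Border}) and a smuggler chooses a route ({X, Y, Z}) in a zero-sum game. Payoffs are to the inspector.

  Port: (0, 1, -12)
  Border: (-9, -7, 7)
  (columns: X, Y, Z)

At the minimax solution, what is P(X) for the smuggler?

19/28

Row minima: Port → -12, Border → -9; maximin = -9.
Column maxima: X → 0, Y → 1, Z → 7; minimax = 0.
-9 ≠ 0, so there is no saddle point; optimal play is mixed.
Y is strictly dominated by X (it gives the inspector strictly more in every row), so the smuggler never plays it.
On the remaining 2×2 (Port, Border vs X, Z):
Let the inspector play Port with probability p. Expected payoff against X: 0p + (-9)(1−p) = 9p − 9; against Z: (-12)p + 7(1−p) = −19p + 7.
Setting these equal: 9p − 9 = −19p + 7 ⇒ 28p = 16 ⇒ p = 4/7, and the value is (9)·(4/7) − 9 = -27/7.
For the smuggler: with q = P(X), equating Port's and Border's payoffs gives 12q − 12 = −16q + 7 ⇒ q = 19/28.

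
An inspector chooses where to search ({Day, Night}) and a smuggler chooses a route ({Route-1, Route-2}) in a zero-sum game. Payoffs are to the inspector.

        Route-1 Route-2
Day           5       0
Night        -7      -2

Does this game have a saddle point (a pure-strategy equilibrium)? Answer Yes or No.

Yes

Row minima: Day → 0, Night → -7; maximin = 0.
Column maxima: Route-1 → 5, Route-2 → 0; minimax = 0.
maximin = minimax = 0, so a saddle point exists.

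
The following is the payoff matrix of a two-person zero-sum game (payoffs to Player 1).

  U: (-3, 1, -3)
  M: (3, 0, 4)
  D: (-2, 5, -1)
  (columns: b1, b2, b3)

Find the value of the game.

Row minima: U → -3, M → 0, D → -2; maximin = 0.
Column maxima: b1 → 3, b2 → 5, b3 → 4; minimax = 3.
0 ≠ 3, so there is no saddle point; optimal play is mixed.
U is strictly dominated by D, so Player 1 never plays it.
With U eliminated, b3 is strictly dominated by b1 (it gives Player 1 strictly more in every remaining row), so Player 2 never plays it.
On the remaining 2×2 (M, D vs b1, b2):
Let Player 1 play M with probability p. Expected payoff against b1: 3p + (-2)(1−p) = 5p − 2; against b2: 0p + 5(1−p) = −5p + 5.
Setting these equal: 5p − 2 = −5p + 5 ⇒ 10p = 7 ⇒ p = 7/10, and the value is (5)·(7/10) − 2 = 3/2.
For Player 2: with q = P(b1), equating M's and D's payoffs gives 3q = −7q + 5 ⇒ q = 1/2.

3/2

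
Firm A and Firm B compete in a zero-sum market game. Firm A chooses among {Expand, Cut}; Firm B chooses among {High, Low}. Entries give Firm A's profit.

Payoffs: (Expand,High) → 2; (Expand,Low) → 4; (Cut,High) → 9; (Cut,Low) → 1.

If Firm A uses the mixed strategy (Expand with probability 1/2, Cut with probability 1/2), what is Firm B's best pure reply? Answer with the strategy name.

If Firm B plays High, Firm A's expected payoff is (1/2)·2 + (1/2)·9 = 11/2.
If Firm B plays Low, Firm A's expected payoff is (1/2)·4 + (1/2)·1 = 5/2.
Firm B minimizes Firm A's payoff; the smallest is 5/2, so the best response is Low.

Low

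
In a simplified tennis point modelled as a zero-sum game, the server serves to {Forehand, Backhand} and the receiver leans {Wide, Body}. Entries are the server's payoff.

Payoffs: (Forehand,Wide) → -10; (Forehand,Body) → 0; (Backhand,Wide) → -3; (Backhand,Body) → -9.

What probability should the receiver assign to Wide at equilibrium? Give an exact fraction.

Row minima: Forehand → -10, Backhand → -9; maximin = -9.
Column maxima: Wide → -3, Body → 0; minimax = -3.
-9 ≠ -3, so there is no saddle point; optimal play is mixed.
Let the server play Forehand with probability p. Expected payoff against Wide: (-10)p + (-3)(1−p) = −7p − 3; against Body: 0p + (-9)(1−p) = 9p − 9.
Setting these equal: −7p − 3 = 9p − 9 ⇒ −16p = -6 ⇒ p = 3/8, and the value is (-7)·(3/8) − 3 = -45/8.
For the receiver: with q = P(Wide), equating Forehand's and Backhand's payoffs gives −10q = 6q − 9 ⇒ q = 9/16.

9/16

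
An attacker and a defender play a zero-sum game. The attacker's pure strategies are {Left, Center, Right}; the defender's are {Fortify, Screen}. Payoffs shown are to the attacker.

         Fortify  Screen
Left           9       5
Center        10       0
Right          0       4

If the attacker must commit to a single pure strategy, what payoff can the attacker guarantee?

Row minima: Left → 5, Center → 0, Right → 0.
The best of these is 5.

5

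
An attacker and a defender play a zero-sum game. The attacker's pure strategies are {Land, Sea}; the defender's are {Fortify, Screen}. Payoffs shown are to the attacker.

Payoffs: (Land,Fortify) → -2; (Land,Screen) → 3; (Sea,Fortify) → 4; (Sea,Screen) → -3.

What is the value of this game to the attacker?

Row minima: Land → -2, Sea → -3; maximin = -2.
Column maxima: Fortify → 4, Screen → 3; minimax = 3.
-2 ≠ 3, so there is no saddle point; optimal play is mixed.
Let the attacker play Land with probability p. Expected payoff against Fortify: (-2)p + 4(1−p) = −6p + 4; against Screen: 3p + (-3)(1−p) = 6p − 3.
Setting these equal: −6p + 4 = 6p − 3 ⇒ −12p = -7 ⇒ p = 7/12, and the value is (-6)·(7/12) + 4 = 1/2.
For the defender: with q = P(Fortify), equating Land's and Sea's payoffs gives −5q + 3 = 7q − 3 ⇒ q = 1/2.

1/2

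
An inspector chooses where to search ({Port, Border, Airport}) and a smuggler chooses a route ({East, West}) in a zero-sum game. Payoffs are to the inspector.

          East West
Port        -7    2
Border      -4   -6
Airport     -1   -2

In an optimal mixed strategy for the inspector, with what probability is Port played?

1/10

Row minima: Port → -7, Border → -6, Airport → -2; maximin = -2.
Column maxima: East → -1, West → 2; minimax = -1.
-2 ≠ -1, so there is no saddle point; optimal play is mixed.
Border is strictly dominated by Airport, so the inspector never plays it.
On the remaining 2×2 (Port, Airport vs East, West):
Let the inspector play Port with probability p. Expected payoff against East: (-7)p + (-1)(1−p) = −6p − 1; against West: 2p + (-2)(1−p) = 4p − 2.
Setting these equal: −6p − 1 = 4p − 2 ⇒ −10p = -1 ⇒ p = 1/10, and the value is (-6)·(1/10) − 1 = -8/5.
For the smuggler: with q = P(East), equating Port's and Airport's payoffs gives −9q + 2 = q − 2 ⇒ q = 2/5.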